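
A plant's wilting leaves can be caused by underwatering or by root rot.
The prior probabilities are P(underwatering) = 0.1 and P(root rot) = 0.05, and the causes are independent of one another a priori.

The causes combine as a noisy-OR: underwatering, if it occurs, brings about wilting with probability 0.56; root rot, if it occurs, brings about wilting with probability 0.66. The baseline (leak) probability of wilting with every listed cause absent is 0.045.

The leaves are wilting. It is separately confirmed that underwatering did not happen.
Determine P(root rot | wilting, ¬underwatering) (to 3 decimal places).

P(root rot | wilting, ¬underwatering) ≈ 0.441

Under noisy-OR, P(wilting | causes) = 1 − (1−0.045)·∏(1−qᵢ) over the active causes.
Sum P(wilting|·) weighted by the priors over both values of root rot:
  P(wilting | ¬underwatering) = 0.045×0.95 + 0.6753×0.05
        = 0.042750 + 0.033765 = 0.076515
Configurations with root rot contribute 0.033765, so
  P(root rot | wilting, ¬underwatering) = 0.033765 / 0.076515 ≈ 0.441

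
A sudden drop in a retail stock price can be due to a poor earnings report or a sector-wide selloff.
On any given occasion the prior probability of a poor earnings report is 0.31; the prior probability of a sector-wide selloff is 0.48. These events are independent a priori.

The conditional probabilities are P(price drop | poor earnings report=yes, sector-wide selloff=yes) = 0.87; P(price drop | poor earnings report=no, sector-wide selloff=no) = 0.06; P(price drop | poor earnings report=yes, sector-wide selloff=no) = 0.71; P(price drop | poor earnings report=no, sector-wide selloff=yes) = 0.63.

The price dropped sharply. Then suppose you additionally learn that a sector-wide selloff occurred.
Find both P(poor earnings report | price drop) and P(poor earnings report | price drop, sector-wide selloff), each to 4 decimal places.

P(poor earnings report | price drop) ≈ 0.5145; P(poor earnings report | price drop, sector-wide selloff) ≈ 0.3829

By total probability over the 4 (poor earnings report, sector-wide selloff) configurations:
  P(price drop) = 0.06×0.69×0.52 + 0.63×0.69×0.48 + 0.71×0.31×0.52 + 0.87×0.31×0.48
        = 0.021528 + 0.208656 + 0.114452 + 0.129456 = 0.474092
The terms with poor earnings report present sum to 0.243908, so
  P(poor earnings report | price drop) = 0.243908 / 0.474092 ≈ 0.5145

Now also conditioning on sector-wide selloff=true:
Weight on poor earnings report=true, given the evidence: 0.87*0.31 = 0.269700
The normalizing constant is 0.63*0.69 + 0.87*0.31 = 0.704400
Posterior = 0.269700 / 0.704400 ≈ 0.3829
Conditioning on sector-wide selloff lowers the posterior on poor earnings report: the classic explaining-away effect in a common-effect structure.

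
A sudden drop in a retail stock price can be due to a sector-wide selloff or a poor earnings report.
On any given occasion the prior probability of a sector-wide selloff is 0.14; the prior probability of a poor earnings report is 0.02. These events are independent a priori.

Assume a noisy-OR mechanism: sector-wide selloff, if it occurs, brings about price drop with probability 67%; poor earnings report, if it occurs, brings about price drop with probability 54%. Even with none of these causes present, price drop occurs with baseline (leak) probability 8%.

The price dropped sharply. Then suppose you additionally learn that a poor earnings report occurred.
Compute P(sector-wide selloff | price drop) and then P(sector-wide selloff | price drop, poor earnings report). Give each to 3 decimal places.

Under noisy-OR, P(price drop | causes) = 1 − (1−0.08)·∏(1−qᵢ) over the active causes.
Sum P(price drop|·) weighted by the priors over the 4 (sector-wide selloff, poor earnings report) configurations:
  P(price drop) = 0.08*0.86*0.98 + 0.5768*0.86*0.02 + 0.6964*0.14*0.98 + 0.860344*0.14*0.02
        = 0.067424 + 0.009921 + 0.095546 + 0.002409 = 0.175300
Configurations with sector-wide selloff contribute 0.097955, so
  P(sector-wide selloff | price drop) = 0.097955 / 0.175300 ≈ 0.559

Now also conditioning on poor earnings report=true:
Weight on sector-wide selloff=true, given the evidence: 0.860344·0.14 = 0.120448
Normalizer over all consistent configurations: 0.5768·0.86 + 0.860344·0.14 = 0.616496
P(sector-wide selloff | price drop, poor earnings report) = 0.120448/0.616496 ≈ 0.195

P(sector-wide selloff | price drop) ≈ 0.559; P(sector-wide selloff | price drop, poor earnings report) ≈ 0.195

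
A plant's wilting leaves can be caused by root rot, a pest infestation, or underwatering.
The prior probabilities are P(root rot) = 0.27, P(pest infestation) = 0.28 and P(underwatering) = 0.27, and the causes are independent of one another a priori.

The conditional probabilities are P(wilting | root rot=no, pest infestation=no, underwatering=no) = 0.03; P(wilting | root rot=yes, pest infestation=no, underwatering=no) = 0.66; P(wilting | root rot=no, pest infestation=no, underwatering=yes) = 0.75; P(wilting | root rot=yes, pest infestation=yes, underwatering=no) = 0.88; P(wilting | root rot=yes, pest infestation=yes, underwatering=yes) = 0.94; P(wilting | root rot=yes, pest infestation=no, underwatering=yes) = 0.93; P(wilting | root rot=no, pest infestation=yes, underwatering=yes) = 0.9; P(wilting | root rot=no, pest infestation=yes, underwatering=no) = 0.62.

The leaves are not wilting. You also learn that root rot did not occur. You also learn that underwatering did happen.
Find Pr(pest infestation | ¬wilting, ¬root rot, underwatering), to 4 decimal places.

Pr(pest infestation | ¬wilting, ¬root rot, underwatering) ≈ 0.1346

Enumerate both values of pest infestation and weight by the priors:
  P(¬wilting | ¬root rot, underwatering) = 0.25·0.72 + 0.1·0.28
        = 0.180000 + 0.028000 = 0.208000
The terms with pest infestation present sum to 0.028000, so
  P(pest infestation | ¬wilting, ¬root rot, underwatering) = 0.028000 / 0.208000 ≈ 0.1346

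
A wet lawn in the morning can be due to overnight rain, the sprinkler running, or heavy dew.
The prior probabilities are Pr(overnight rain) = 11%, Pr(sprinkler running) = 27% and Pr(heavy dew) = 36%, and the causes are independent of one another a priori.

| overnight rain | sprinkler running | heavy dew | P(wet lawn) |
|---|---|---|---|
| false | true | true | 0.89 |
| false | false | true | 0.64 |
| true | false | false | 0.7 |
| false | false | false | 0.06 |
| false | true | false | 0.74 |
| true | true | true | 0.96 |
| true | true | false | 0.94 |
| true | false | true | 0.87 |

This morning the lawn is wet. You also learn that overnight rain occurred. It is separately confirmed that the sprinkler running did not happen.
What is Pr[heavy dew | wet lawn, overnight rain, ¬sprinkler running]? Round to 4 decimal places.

Pr[heavy dew | wet lawn, overnight rain, ¬sprinkler running] ≈ 0.4115

P(wet lawn | overnight rain, ¬sprinkler running) = 0.7×0.64 + 0.87×0.36 = 0.448000 + 0.313200 = 0.761200
Restricting to configurations with heavy dew present: 0.87×0.36 = 0.313200.
Hence the posterior is 0.313200/0.761200 ≈ 0.4115.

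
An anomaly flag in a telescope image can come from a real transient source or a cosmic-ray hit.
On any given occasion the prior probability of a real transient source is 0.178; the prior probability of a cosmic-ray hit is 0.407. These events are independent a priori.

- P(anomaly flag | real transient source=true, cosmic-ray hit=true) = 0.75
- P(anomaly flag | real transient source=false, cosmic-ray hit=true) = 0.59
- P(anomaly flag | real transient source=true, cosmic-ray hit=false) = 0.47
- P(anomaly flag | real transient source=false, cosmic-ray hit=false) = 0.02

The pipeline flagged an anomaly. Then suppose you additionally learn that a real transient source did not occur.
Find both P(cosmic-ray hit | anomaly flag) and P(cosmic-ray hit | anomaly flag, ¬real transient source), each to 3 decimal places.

P(cosmic-ray hit | anomaly flag) ≈ 0.809; P(cosmic-ray hit | anomaly flag, ¬real transient source) ≈ 0.953

P(anomaly flag) = 0.02*0.822*0.593 + 0.59*0.822*0.407 + 0.47*0.178*0.593 + 0.75*0.178*0.407 = 0.009749 + 0.197387 + 0.049610 + 0.054335 = 0.311081
The cosmic-ray hit-present share is 0.197387 + 0.054335 = 0.251722.
P(cosmic-ray hit | anomaly flag) = 0.251722 / 0.311081 ≈ 0.809

Now also conditioning on real transient source≠true:
By total probability over both values of cosmic-ray hit:
  P(anomaly flag | ¬real transient source) = 0.02×0.593 + 0.59×0.407
        = 0.011860 + 0.240130 = 0.251990
Keeping only the cosmic-ray hit-present terms gives 0.240130, so
  P(cosmic-ray hit | anomaly flag, ¬real transient source) = 0.240130 / 0.251990 ≈ 0.953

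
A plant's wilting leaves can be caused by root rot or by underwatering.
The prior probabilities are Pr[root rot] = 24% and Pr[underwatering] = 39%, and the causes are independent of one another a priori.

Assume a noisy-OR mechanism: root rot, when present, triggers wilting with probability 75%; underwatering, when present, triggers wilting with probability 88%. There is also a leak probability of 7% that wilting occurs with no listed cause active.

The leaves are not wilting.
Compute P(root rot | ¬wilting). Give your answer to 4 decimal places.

Under noisy-OR, P(wilting | causes) = 1 − (1−0.07)·∏(1−qᵢ) over the active causes.
P(¬wilting) = 0.93×0.76×0.61 + 0.1116×0.76×0.39 + 0.2325×0.24×0.61 + 0.0279×0.24×0.39 = 0.431148 + 0.033078 + 0.034038 + 0.002611 = 0.500875
Of this, 0.036649 comes from 0.034038 + 0.002611 (the root rot=true cases).
So P(root rot | ¬wilting) = 0.036649/0.500875 ≈ 0.0732.

P(root rot | ¬wilting) ≈ 0.0732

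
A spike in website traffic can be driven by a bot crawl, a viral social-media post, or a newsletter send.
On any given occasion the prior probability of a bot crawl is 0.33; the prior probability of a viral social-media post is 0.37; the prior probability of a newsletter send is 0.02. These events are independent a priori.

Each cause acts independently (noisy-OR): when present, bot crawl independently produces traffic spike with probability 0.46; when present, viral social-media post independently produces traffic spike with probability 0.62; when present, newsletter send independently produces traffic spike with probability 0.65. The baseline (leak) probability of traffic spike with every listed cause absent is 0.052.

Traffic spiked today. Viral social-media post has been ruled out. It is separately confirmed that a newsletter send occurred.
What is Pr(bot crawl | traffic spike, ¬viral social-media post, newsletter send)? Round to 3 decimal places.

Under noisy-OR, P(traffic spike | causes) = 1 − (1−0.052)·∏(1−qᵢ) over the active causes.
For the numerator, keep only bot crawl=true terms: 0.820828*0.33 = 0.270873
Normalizer over all consistent configurations: 0.6682*0.67 + 0.820828*0.33 = 0.718567
Posterior = 0.270873 / 0.718567 ≈ 0.377

Pr(bot crawl | traffic spike, ¬viral social-media post, newsletter send) ≈ 0.377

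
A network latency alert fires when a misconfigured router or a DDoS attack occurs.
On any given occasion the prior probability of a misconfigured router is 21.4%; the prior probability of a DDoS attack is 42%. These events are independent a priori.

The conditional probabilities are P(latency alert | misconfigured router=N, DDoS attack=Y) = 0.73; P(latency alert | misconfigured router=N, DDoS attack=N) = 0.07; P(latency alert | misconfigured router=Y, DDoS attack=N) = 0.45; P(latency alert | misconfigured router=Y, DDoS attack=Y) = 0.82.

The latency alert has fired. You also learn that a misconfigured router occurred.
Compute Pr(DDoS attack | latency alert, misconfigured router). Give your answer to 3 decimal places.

P(latency alert | misconfigured router) = 0.45*0.58 + 0.82*0.42 = 0.261000 + 0.344400 = 0.605400
The DDoS attack-present share is 0.82*0.42 = 0.344400.
Hence the posterior is 0.344400/0.605400 ≈ 0.569.

Pr(DDoS attack | latency alert, misconfigured router) ≈ 0.569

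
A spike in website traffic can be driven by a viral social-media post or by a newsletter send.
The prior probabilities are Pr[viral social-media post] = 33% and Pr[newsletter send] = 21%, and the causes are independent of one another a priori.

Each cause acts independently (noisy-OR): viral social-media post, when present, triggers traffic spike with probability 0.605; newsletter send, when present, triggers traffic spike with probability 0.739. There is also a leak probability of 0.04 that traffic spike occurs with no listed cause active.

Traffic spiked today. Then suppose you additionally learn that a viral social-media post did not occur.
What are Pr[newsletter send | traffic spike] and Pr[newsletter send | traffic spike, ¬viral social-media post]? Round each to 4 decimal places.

Pr[newsletter send | traffic spike] ≈ 0.4784; Pr[newsletter send | traffic spike, ¬viral social-media post] ≈ 0.8328

Under noisy-OR, P(traffic spike | causes) = 1 − (1−0.04)·∏(1−qᵢ) over the active causes.
Sum P(traffic spike|·) weighted by the priors over the 4 (viral social-media post, newsletter send) configurations:
  P(traffic spike) = 0.04×0.67×0.79 + 0.74944×0.67×0.21 + 0.6208×0.33×0.79 + 0.901029×0.33×0.21
        = 0.021172 + 0.105446 + 0.161843 + 0.062441 = 0.350902
Configurations with newsletter send contribute 0.167887, so
  P(newsletter send | traffic spike) = 0.167887 / 0.350902 ≈ 0.4784

With the extra evidence:
By total probability over both values of newsletter send:
  P(traffic spike | ¬viral social-media post) = 0.04*0.79 + 0.74944*0.21
        = 0.031600 + 0.157382 = 0.188982
The terms with newsletter send present sum to 0.157382, so
  P(newsletter send | traffic spike, ¬viral social-media post) = 0.157382 / 0.188982 ≈ 0.8328
Ruling out viral social-media post raises the posterior on newsletter send — the flip side of explaining away.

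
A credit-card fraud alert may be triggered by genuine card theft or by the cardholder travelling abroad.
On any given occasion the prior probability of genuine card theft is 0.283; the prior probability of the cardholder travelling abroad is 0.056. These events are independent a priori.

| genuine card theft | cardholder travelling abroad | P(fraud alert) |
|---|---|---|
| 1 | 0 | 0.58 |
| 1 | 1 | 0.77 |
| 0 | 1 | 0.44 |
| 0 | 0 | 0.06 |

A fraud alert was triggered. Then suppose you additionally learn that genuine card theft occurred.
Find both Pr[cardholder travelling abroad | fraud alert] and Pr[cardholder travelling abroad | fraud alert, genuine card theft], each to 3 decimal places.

Enumerate the 4 (genuine card theft, cardholder travelling abroad) configurations and weight by the priors:
  P(fraud alert) = 0.06·0.717·0.944 + 0.44·0.717·0.056 + 0.58·0.283·0.944 + 0.77·0.283·0.056
        = 0.040611 + 0.017667 + 0.154948 + 0.012203 = 0.225429
Configurations with cardholder travelling abroad contribute 0.029870, so
  P(cardholder travelling abroad | fraud alert) = 0.029870 / 0.225429 ≈ 0.133

Now condition on the additional information:
Enumerate both values of cardholder travelling abroad and weight by the priors:
  P(fraud alert | genuine card theft) = 0.58*0.944 + 0.77*0.056
        = 0.547520 + 0.043120 = 0.590640
The terms with cardholder travelling abroad present sum to 0.043120, so
  P(cardholder travelling abroad | fraud alert, genuine card theft) = 0.043120 / 0.590640 ≈ 0.073
— genuine card theft explains away the evidence for cardholder travelling abroad.

Pr[cardholder travelling abroad | fraud alert] ≈ 0.133; Pr[cardholder travelling abroad | fraud alert, genuine card theft] ≈ 0.073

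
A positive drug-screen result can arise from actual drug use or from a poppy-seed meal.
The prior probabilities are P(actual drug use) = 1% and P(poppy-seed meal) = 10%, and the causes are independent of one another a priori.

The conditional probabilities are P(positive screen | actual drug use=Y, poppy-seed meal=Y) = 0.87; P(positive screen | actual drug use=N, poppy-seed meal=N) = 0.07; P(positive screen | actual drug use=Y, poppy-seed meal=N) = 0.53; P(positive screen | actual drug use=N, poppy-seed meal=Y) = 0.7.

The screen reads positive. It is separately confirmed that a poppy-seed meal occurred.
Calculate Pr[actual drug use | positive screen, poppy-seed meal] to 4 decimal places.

By total probability over both values of actual drug use:
  P(positive screen | poppy-seed meal) = 0.7·0.99 + 0.87·0.01
        = 0.693000 + 0.008700 = 0.701700
Configurations with actual drug use contribute 0.008700, so
  P(actual drug use | positive screen, poppy-seed meal) = 0.008700 / 0.701700 ≈ 0.0124

Pr[actual drug use | positive screen, poppy-seed meal] ≈ 0.0124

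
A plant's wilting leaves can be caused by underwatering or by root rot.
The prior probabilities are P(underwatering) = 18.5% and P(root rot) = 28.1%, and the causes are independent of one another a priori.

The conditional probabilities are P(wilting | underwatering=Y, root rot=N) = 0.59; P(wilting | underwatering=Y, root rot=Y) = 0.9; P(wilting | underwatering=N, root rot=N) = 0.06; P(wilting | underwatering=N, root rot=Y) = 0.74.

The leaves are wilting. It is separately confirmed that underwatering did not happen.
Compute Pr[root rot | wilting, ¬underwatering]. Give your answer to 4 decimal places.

Pr[root rot | wilting, ¬underwatering] ≈ 0.8282

By total probability over both values of root rot:
  P(wilting | ¬underwatering) = 0.06*0.719 + 0.74*0.281
        = 0.043140 + 0.207940 = 0.251080
Keeping only the root rot-present terms gives 0.207940, so
  P(root rot | wilting, ¬underwatering) = 0.207940 / 0.251080 ≈ 0.8282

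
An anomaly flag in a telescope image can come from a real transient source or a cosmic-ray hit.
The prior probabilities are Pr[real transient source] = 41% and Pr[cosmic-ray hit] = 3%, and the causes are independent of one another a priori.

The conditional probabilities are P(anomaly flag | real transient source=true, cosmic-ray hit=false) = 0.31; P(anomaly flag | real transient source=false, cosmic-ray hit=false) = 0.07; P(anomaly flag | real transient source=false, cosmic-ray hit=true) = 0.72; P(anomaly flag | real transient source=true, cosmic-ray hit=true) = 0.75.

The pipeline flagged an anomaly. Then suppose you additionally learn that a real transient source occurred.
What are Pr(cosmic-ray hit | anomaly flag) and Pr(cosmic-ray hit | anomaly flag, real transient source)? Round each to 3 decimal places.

P(anomaly flag) = 0.07·0.59·0.97 + 0.72·0.59·0.03 + 0.31·0.41·0.97 + 0.75·0.41·0.03 = 0.040061 + 0.012744 + 0.123287 + 0.009225 = 0.185317
The cosmic-ray hit-present share is 0.012744 + 0.009225 = 0.021969.
Hence the posterior is 0.021969/0.185317 ≈ 0.119.

Now condition on the additional information:
Sum P(anomaly flag|·) weighted by the priors over both values of cosmic-ray hit:
  P(anomaly flag | real transient source) = 0.31×0.97 + 0.75×0.03
        = 0.300700 + 0.022500 = 0.323200
Keeping only the cosmic-ray hit-present terms gives 0.022500, so
  P(cosmic-ray hit | anomaly flag, real transient source) = 0.022500 / 0.323200 ≈ 0.070

Pr(cosmic-ray hit | anomaly flag) ≈ 0.119; Pr(cosmic-ray hit | anomaly flag, real transient source) ≈ 0.070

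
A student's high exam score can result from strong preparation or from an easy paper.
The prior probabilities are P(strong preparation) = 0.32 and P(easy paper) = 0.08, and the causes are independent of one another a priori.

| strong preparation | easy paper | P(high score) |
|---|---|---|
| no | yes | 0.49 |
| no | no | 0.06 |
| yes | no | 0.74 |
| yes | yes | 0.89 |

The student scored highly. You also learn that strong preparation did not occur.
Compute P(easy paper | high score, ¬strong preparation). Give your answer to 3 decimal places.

P(high score | ¬strong preparation) = 0.06×0.92 + 0.49×0.08 = 0.055200 + 0.039200 = 0.094400
Restricting to configurations with easy paper present: 0.49×0.08 = 0.039200.
So P(easy paper | high score, ¬strong preparation) = 0.039200/0.094400 ≈ 0.415.

P(easy paper | high score, ¬strong preparation) ≈ 0.415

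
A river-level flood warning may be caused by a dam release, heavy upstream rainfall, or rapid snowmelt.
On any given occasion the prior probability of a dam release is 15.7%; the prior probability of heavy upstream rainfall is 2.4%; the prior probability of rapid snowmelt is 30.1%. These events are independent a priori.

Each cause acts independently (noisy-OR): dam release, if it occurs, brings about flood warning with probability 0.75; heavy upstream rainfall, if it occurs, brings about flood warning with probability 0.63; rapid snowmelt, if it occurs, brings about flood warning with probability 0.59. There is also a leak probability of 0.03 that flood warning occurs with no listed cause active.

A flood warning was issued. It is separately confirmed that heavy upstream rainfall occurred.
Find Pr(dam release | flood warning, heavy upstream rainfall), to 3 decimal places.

Under noisy-OR, P(flood warning | causes) = 1 − (1−0.03)·∏(1−qᵢ) over the active causes.
Enumerate the 4 (dam release, rapid snowmelt) configurations and weight by the priors:
  P(flood warning | heavy upstream rainfall) = 0.6411*0.843*0.699 + 0.852851*0.843*0.301 + 0.910275*0.157*0.699 + 0.963213*0.157*0.301
        = 0.377773 + 0.216405 + 0.099896 + 0.045519 = 0.739593
Keeping only the dam release-present terms gives 0.145415, so
  P(dam release | flood warning, heavy upstream rainfall) = 0.145415 / 0.739593 ≈ 0.197

Pr(dam release | flood warning, heavy upstream rainfall) ≈ 0.197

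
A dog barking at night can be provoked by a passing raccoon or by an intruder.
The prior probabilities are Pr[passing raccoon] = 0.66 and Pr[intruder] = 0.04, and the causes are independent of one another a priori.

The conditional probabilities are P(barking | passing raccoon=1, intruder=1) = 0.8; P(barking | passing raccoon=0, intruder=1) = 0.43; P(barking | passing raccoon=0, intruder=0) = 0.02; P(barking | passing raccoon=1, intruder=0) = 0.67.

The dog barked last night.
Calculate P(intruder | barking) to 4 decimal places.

Weight on intruder=true, given the evidence: 0.005848 + 0.021120 = 0.026968
Normalizer over all consistent configurations: 0.02*0.34*0.96 + 0.43*0.34*0.04 + 0.67*0.66*0.96 + 0.8*0.66*0.04 = 0.458008
Posterior = 0.026968 / 0.458008 ≈ 0.0589

P(intruder | barking) ≈ 0.0589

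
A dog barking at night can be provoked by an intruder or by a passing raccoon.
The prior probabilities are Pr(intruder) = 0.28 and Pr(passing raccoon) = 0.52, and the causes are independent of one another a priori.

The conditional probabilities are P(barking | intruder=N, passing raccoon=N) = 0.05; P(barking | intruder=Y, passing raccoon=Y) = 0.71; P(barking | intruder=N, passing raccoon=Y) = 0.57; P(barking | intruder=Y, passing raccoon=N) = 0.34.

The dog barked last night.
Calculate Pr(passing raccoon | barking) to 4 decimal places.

Sum P(barking|·) weighted by the priors over the 4 (intruder, passing raccoon) configurations:
  P(barking) = 0.05*0.72*0.48 + 0.57*0.72*0.52 + 0.34*0.28*0.48 + 0.71*0.28*0.52
        = 0.017280 + 0.213408 + 0.045696 + 0.103376 = 0.379760
Keeping only the passing raccoon-present terms gives 0.316784, so
  P(passing raccoon | barking) = 0.316784 / 0.379760 ≈ 0.8342

Pr(passing raccoon | barking) ≈ 0.8342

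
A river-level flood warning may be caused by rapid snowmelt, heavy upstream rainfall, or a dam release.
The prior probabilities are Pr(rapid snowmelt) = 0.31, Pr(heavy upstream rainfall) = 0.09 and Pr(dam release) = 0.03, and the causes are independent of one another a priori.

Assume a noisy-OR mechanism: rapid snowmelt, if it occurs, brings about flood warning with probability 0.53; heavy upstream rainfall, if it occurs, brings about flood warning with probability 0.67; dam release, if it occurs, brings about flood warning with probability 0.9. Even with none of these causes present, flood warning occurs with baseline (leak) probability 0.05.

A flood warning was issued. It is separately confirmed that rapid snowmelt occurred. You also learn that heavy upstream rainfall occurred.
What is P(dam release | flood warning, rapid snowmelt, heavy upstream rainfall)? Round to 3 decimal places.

Under noisy-OR, P(flood warning | causes) = 1 − (1−0.05)·∏(1−qᵢ) over the active causes.
Weight on dam release=true, given the evidence: 0.985266×0.03 = 0.029558
Normalizer over all consistent configurations: 0.852655×0.97 + 0.985266×0.03 = 0.856633
Posterior = 0.029558 / 0.856633 ≈ 0.035

P(dam release | flood warning, rapid snowmelt, heavy upstream rainfall) ≈ 0.035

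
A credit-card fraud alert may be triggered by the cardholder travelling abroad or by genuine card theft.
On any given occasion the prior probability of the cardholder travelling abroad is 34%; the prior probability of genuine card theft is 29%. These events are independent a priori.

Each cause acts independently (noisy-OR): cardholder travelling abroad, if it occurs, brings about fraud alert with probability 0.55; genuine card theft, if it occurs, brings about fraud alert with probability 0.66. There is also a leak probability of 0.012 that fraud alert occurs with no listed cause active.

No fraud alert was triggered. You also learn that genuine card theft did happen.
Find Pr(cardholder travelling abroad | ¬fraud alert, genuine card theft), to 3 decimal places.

Pr(cardholder travelling abroad | ¬fraud alert, genuine card theft) ≈ 0.188

Under noisy-OR, P(fraud alert | causes) = 1 − (1−0.012)·∏(1−qᵢ) over the active causes.
Sum P(¬fraud alert|·) weighted by the priors over both values of cardholder travelling abroad:
  P(¬fraud alert | genuine card theft) = 0.33592×0.66 + 0.151164×0.34
        = 0.221707 + 0.051396 = 0.273103
The terms with cardholder travelling abroad present sum to 0.051396, so
  P(cardholder travelling abroad | ¬fraud alert, genuine card theft) = 0.051396 / 0.273103 ≈ 0.188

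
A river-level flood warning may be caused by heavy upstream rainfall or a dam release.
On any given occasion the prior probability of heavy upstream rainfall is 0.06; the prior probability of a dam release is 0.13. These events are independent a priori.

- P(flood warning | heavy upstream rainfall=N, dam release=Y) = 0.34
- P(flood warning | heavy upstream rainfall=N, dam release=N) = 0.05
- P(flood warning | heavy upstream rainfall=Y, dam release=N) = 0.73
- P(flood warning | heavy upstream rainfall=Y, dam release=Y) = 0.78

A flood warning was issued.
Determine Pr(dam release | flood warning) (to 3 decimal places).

Pr(dam release | flood warning) ≈ 0.376

By total probability over the 4 (heavy upstream rainfall, dam release) configurations:
  P(flood warning) = 0.05·0.94·0.87 + 0.34·0.94·0.13 + 0.73·0.06·0.87 + 0.78·0.06·0.13
        = 0.040890 + 0.041548 + 0.038106 + 0.006084 = 0.126628
Keeping only the dam release-present terms gives 0.047632, so
  P(dam release | flood warning) = 0.047632 / 0.126628 ≈ 0.376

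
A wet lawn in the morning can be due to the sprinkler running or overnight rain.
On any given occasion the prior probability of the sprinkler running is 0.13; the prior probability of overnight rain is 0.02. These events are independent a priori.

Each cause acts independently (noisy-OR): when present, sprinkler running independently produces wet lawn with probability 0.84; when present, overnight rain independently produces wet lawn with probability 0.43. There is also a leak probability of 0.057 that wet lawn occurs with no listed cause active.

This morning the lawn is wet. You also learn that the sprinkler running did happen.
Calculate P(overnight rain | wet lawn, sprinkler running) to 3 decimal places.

P(overnight rain | wet lawn, sprinkler running) ≈ 0.021

Under noisy-OR, P(wet lawn | causes) = 1 − (1−0.057)·∏(1−qᵢ) over the active causes.
P(wet lawn | sprinkler running) = 0.84912*0.98 + 0.913998*0.02 = 0.832138 + 0.018280 = 0.850418
Restricting to configurations with overnight rain present: 0.913998*0.02 = 0.018280.
So P(overnight rain | wet lawn, sprinkler running) = 0.018280/0.850418 ≈ 0.021.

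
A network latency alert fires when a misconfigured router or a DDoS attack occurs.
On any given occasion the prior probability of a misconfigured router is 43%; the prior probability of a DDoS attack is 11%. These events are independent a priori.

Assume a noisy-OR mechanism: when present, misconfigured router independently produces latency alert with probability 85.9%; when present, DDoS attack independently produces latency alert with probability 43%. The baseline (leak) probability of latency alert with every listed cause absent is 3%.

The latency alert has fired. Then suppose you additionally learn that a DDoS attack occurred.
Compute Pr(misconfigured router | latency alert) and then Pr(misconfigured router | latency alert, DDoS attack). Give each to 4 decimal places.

Pr(misconfigured router | latency alert) ≈ 0.8963; Pr(misconfigured router | latency alert, DDoS attack) ≈ 0.6087

Under noisy-OR, P(latency alert | causes) = 1 − (1−0.03)·∏(1−qᵢ) over the active causes.
Sum P(latency alert|·) weighted by the priors over the 4 (misconfigured router, DDoS attack) configurations:
  P(latency alert) = 0.03*0.57*0.89 + 0.4471*0.57*0.11 + 0.86323*0.43*0.89 + 0.922041*0.43*0.11
        = 0.015219 + 0.028033 + 0.330358 + 0.043613 = 0.417223
The terms with misconfigured router present sum to 0.373971, so
  P(misconfigured router | latency alert) = 0.373971 / 0.417223 ≈ 0.8963

Now also conditioning on DDoS attack=true:
P(latency alert | DDoS attack) = 0.4471*0.57 + 0.922041*0.43 = 0.254847 + 0.396478 = 0.651325
Restricting to configurations with misconfigured router present: 0.922041*0.43 = 0.396478.
So P(misconfigured router | latency alert, DDoS attack) = 0.396478/0.651325 ≈ 0.6087.
— DDoS attack explains away the evidence for misconfigured router.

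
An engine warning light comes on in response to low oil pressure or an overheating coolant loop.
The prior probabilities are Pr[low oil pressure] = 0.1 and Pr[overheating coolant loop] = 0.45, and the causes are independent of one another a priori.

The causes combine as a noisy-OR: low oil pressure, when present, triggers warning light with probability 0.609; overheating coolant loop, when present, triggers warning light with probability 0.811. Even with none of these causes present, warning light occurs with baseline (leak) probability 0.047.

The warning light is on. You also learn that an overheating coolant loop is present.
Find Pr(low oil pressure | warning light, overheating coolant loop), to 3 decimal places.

Under noisy-OR, P(warning light | causes) = 1 − (1−0.047)·∏(1−qᵢ) over the active causes.
Sum P(warning light|·) weighted by the priors over both values of low oil pressure:
  P(warning light | overheating coolant loop) = 0.819883×0.9 + 0.929574×0.1
        = 0.737895 + 0.092957 = 0.830852
The terms with low oil pressure present sum to 0.092957, so
  P(low oil pressure | warning light, overheating coolant loop) = 0.092957 / 0.830852 ≈ 0.112

Pr(low oil pressure | warning light, overheating coolant loop) ≈ 0.112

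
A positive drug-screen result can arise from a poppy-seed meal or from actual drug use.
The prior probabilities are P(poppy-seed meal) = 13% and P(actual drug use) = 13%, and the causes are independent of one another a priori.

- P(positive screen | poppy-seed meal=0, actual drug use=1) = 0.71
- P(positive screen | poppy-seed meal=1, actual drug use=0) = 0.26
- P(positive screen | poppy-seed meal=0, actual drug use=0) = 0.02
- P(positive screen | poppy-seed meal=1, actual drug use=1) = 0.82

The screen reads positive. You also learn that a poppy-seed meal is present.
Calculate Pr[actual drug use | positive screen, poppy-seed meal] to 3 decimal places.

Pr[actual drug use | positive screen, poppy-seed meal] ≈ 0.320

P(positive screen | poppy-seed meal) = 0.26×0.87 + 0.82×0.13 = 0.226200 + 0.106600 = 0.332800
The actual drug use-present share is 0.82×0.13 = 0.106600.
P(actual drug use | positive screen, poppy-seed meal) = 0.106600 / 0.332800 ≈ 0.320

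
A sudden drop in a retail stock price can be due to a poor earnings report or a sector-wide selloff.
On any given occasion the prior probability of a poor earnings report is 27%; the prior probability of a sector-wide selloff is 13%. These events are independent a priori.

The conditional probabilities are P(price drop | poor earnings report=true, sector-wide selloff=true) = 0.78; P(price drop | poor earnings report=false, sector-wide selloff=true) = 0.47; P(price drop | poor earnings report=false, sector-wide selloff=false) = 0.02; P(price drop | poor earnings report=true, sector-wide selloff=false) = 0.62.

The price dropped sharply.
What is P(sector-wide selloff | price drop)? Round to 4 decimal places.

P(price drop) = 0.02×0.73×0.87 + 0.47×0.73×0.13 + 0.62×0.27×0.87 + 0.78×0.27×0.13 = 0.012702 + 0.044603 + 0.145638 + 0.027378 = 0.230321
The sector-wide selloff-present share is 0.044603 + 0.027378 = 0.071981.
Hence the posterior is 0.071981/0.230321 ≈ 0.3125.

P(sector-wide selloff | price drop) ≈ 0.3125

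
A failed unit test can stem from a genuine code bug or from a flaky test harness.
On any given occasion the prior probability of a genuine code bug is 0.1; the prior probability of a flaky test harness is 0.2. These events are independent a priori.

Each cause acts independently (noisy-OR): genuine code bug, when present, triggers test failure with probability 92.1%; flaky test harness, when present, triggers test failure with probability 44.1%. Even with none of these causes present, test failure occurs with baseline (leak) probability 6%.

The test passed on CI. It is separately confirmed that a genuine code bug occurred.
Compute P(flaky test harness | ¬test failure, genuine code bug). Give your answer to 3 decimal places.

P(flaky test harness | ¬test failure, genuine code bug) ≈ 0.123

Under noisy-OR, P(test failure | causes) = 1 − (1−0.06)·∏(1−qᵢ) over the active causes.
P(¬test failure | genuine code bug) = 0.07426×0.8 + 0.041511×0.2 = 0.059408 + 0.008302 = 0.067710
Restricting to configurations with flaky test harness present: 0.041511×0.2 = 0.008302.
So P(flaky test harness | ¬test failure, genuine code bug) = 0.008302/0.067710 ≈ 0.123.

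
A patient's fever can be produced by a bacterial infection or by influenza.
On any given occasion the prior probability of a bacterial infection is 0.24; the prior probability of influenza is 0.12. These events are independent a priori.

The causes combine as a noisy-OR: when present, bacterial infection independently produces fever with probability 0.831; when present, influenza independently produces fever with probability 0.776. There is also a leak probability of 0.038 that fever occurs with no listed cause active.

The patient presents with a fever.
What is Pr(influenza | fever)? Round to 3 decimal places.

Pr(influenza | fever) ≈ 0.329

Under noisy-OR, P(fever | causes) = 1 − (1−0.038)·∏(1−qᵢ) over the active causes.
Enumerate the 4 (bacterial infection, influenza) configurations and weight by the priors:
  P(fever) = 0.038*0.76*0.88 + 0.784512*0.76*0.12 + 0.837422*0.24*0.88 + 0.963583*0.24*0.12
        = 0.025414 + 0.071547 + 0.176864 + 0.027751 = 0.301576
The terms with influenza present sum to 0.099298, so
  P(influenza | fever) = 0.099298 / 0.301576 ≈ 0.329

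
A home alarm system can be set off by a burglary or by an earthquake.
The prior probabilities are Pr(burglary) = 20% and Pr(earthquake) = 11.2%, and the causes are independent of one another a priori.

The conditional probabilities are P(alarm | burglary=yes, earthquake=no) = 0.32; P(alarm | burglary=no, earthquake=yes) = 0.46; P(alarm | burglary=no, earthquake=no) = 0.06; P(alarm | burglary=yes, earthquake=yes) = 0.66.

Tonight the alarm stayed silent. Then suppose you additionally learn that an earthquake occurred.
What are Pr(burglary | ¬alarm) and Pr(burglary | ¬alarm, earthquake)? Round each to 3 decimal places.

Pr(burglary | ¬alarm) ≈ 0.152; Pr(burglary | ¬alarm, earthquake) ≈ 0.136

Sum P(¬alarm|·) weighted by the priors over the 4 (burglary, earthquake) configurations:
  P(¬alarm) = 0.94*0.8*0.888 + 0.54*0.8*0.112 + 0.68*0.2*0.888 + 0.34*0.2*0.112
        = 0.667776 + 0.048384 + 0.120768 + 0.007616 = 0.844544
Configurations with burglary contribute 0.128384, so
  P(burglary | ¬alarm) = 0.128384 / 0.844544 ≈ 0.152

Now also conditioning on earthquake=true:
By total probability over both values of burglary:
  P(¬alarm | earthquake) = 0.54·0.8 + 0.34·0.2
        = 0.432000 + 0.068000 = 0.500000
The terms with burglary present sum to 0.068000, so
  P(burglary | ¬alarm, earthquake) = 0.068000 / 0.500000 ≈ 0.136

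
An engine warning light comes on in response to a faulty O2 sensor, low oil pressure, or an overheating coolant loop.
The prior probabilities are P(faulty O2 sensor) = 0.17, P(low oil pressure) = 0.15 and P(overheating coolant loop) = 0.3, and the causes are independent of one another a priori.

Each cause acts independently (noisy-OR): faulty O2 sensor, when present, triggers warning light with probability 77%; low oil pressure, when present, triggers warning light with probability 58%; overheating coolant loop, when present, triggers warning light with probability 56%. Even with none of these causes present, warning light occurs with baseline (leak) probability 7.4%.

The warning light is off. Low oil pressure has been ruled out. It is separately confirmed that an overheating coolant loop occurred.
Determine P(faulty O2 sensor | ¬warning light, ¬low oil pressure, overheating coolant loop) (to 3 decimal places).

P(faulty O2 sensor | ¬warning light, ¬low oil pressure, overheating coolant loop) ≈ 0.045

Under noisy-OR, P(warning light | causes) = 1 − (1−0.074)·∏(1−qᵢ) over the active causes.
Enumerate both values of faulty O2 sensor and weight by the priors:
  P(¬warning light | ¬low oil pressure, overheating coolant loop) = 0.40744·0.83 + 0.093711·0.17
        = 0.338175 + 0.015931 = 0.354106
Keeping only the faulty O2 sensor-present terms gives 0.015931, so
  P(faulty O2 sensor | ¬warning light, ¬low oil pressure, overheating coolant loop) = 0.015931 / 0.354106 ≈ 0.045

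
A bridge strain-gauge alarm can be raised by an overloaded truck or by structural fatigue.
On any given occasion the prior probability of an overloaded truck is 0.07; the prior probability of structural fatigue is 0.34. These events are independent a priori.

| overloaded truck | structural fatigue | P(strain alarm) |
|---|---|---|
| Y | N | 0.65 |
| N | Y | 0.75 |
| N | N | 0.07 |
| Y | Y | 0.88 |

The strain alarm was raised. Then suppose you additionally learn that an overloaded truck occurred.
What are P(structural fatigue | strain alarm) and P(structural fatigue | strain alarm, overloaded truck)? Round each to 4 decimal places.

Numerator (weight on configurations with structural fatigue): 0.237150 + 0.020944 = 0.258094
Denominator P(strain alarm): 0.07×0.93×0.66 + 0.75×0.93×0.34 + 0.65×0.07×0.66 + 0.88×0.07×0.34 = 0.331090
P(structural fatigue | strain alarm) = 0.258094/0.331090 ≈ 0.7795

With the extra evidence:
P(strain alarm | overloaded truck) = 0.65×0.66 + 0.88×0.34 = 0.429000 + 0.299200 = 0.728200
Restricting to configurations with structural fatigue present: 0.88×0.34 = 0.299200.
P(structural fatigue | strain alarm, overloaded truck) = 0.299200 / 0.728200 ≈ 0.4109

P(structural fatigue | strain alarm) ≈ 0.7795; P(structural fatigue | strain alarm, overloaded truck) ≈ 0.4109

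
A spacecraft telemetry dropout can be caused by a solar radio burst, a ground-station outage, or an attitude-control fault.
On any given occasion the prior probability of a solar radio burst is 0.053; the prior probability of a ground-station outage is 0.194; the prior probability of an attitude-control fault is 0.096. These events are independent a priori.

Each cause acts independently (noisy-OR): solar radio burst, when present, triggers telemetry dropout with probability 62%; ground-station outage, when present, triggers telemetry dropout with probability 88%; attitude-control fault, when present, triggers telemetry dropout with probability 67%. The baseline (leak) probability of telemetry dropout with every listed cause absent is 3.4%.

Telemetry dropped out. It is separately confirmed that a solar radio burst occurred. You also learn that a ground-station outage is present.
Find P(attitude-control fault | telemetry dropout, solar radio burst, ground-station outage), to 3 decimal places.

Under noisy-OR, P(telemetry dropout | causes) = 1 − (1−0.034)·∏(1−qᵢ) over the active causes.
Numerator (weight on configurations with attitude-control fault): 0.985464·0.096 = 0.094605
Normalizer over all consistent configurations: 0.95595·0.904 + 0.985464·0.096 = 0.958784
Posterior = 0.094605 / 0.958784 ≈ 0.099

P(attitude-control fault | telemetry dropout, solar radio burst, ground-station outage) ≈ 0.099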